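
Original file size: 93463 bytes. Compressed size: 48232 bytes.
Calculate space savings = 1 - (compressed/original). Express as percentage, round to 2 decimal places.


ratio = compressed/original = 48232/93463 = 0.516054
savings = 1 - ratio = 1 - 0.516054 = 0.483946
as a percentage: 0.483946 * 100 = 48.39%

Space savings = 1 - 48232/93463 = 48.39%


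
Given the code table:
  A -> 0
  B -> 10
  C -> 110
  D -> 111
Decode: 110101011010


Decoding:
110 -> C
10 -> B
10 -> B
110 -> C
10 -> B


Result: CBBCB


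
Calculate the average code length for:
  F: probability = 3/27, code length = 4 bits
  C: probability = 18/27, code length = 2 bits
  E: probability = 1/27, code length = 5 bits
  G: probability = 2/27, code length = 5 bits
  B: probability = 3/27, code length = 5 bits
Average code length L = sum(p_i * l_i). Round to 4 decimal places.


Weighted contributions p_i * l_i:
  F: (3/27) * 4 = 12/27
  C: (18/27) * 2 = 36/27
  E: (1/27) * 5 = 5/27
  G: (2/27) * 5 = 10/27
  B: (3/27) * 5 = 15/27
Sum = (12 + 36 + 5 + 10 + 15)/27 = 78/27

L = 78/27 = 2.8889 bits/symbol


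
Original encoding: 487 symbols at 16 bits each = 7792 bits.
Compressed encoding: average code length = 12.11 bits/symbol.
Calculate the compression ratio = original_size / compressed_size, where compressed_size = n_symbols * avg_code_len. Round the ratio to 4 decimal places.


original_size = n_symbols * orig_bits = 487 * 16 = 7792 bits
compressed_size = n_symbols * avg_code_len = 487 * 12.11 = 5897.57 bits
ratio = original_size / compressed_size = 7792 / 5897.57 = 1.3212

Compression ratio = 1.3212


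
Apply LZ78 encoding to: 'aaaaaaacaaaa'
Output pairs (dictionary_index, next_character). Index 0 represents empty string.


LZ78 encoding steps:
Dictionary: {0: ''}
Step 1: w='' (idx 0), next='a' -> output (0, 'a'), add 'a' as idx 1
Step 2: w='a' (idx 1), next='a' -> output (1, 'a'), add 'aa' as idx 2
Step 3: w='aa' (idx 2), next='a' -> output (2, 'a'), add 'aaa' as idx 3
Step 4: w='a' (idx 1), next='c' -> output (1, 'c'), add 'ac' as idx 4
Step 5: w='aaa' (idx 3), next='a' -> output (3, 'a'), add 'aaaa' as idx 5


Encoded: [(0, 'a'), (1, 'a'), (2, 'a'), (1, 'c'), (3, 'a')]


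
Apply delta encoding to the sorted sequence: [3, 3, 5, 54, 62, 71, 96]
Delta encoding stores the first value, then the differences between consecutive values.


First value: 3
Deltas:
  3 - 3 = 0
  5 - 3 = 2
  54 - 5 = 49
  62 - 54 = 8
  71 - 62 = 9
  96 - 71 = 25


Delta encoded: [3, 0, 2, 49, 8, 9, 25]


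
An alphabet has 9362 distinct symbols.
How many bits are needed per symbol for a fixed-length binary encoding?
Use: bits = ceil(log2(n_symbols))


log2(9362) = 13.1926
Bracket: 2^13 = 8192 < 9362 <= 2^14 = 16384
So ceil(log2(9362)) = 14

bits = ceil(log2(9362)) = ceil(13.1926) = 14 bits


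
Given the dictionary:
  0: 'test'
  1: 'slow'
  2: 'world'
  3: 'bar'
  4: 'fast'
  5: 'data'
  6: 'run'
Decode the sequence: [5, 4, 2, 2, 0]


Look up each index in the dictionary:
  5 -> 'data'
  4 -> 'fast'
  2 -> 'world'
  2 -> 'world'
  0 -> 'test'

Decoded: "data fast world world test"


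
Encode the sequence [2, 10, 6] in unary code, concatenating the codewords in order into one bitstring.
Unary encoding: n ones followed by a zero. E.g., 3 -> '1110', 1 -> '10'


Encode each number as n ones followed by a terminating 0:
  2 -> 110 (3 bits)
  10 -> 11111111110 (11 bits)
  6 -> 1111110 (7 bits)
Total length = 3 + 11 + 7 = 21 bits.

Unary([2, 10, 6]) = 110111111111101111110 (21 bits)


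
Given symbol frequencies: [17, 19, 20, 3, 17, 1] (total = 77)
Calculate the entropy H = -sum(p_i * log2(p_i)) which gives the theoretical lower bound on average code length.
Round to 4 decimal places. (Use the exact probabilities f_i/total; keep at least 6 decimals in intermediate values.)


Per-symbol terms -p_i * log2(p_i) with p_i = f_i/77:
  p = 17/77 = 0.220779: log2(p) = -2.179324, -p*log2(p) = 0.481149
  p = 19/77 = 0.246753: log2(p) = -2.018859, -p*log2(p) = 0.498160
  p = 20/77 = 0.259740: log2(p) = -1.944858, -p*log2(p) = 0.505158
  p = 3/77 = 0.038961: log2(p) = -4.681824, -p*log2(p) = 0.182409
  p = 17/77 = 0.220779: log2(p) = -2.179324, -p*log2(p) = 0.481149
  p = 1/77 = 0.012987: log2(p) = -6.266787, -p*log2(p) = 0.081387
H = 0.481149 + 0.498160 + 0.505158 + 0.182409 + 0.481149 + 0.081387 = 2.229412

H = 2.2294 bits/symbol


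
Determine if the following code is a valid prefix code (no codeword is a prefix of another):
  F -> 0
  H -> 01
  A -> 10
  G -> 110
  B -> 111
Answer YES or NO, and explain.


Checking each pair (does one codeword prefix another?):
  F='0' vs H='01': prefix -- VIOLATION

NO -- this is NOT a valid prefix code. F (0) is a prefix of H (01).


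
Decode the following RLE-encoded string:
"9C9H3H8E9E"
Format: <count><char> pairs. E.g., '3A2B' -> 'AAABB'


Expanding each <count><char> pair:
  9C -> 'CCCCCCCCC'
  9H -> 'HHHHHHHHH'
  3H -> 'HHH'
  8E -> 'EEEEEEEE'
  9E -> 'EEEEEEEEE'

Decoded = CCCCCCCCCHHHHHHHHHHHHEEEEEEEEEEEEEEEEE


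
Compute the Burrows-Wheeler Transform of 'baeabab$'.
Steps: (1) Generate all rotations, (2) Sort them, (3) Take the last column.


Rotations (sorted):
  0: $baeabab -> last char: b
  1: ab$baeab -> last char: b
  2: abab$bae -> last char: e
  3: aeabab$b -> last char: b
  4: b$baeaba -> last char: a
  5: bab$baea -> last char: a
  6: baeabab$ -> last char: $
  7: eabab$ba -> last char: a


BWT = bbebaa$a


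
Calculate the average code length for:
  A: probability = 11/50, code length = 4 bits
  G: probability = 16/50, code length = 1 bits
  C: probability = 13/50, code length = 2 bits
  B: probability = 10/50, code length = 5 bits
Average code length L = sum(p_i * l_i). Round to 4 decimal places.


Weighted contributions p_i * l_i:
  A: (11/50) * 4 = 44/50
  G: (16/50) * 1 = 16/50
  C: (13/50) * 2 = 26/50
  B: (10/50) * 5 = 50/50
Sum = (44 + 16 + 26 + 50)/50 = 136/50

L = 136/50 = 2.7200 bits/symbol


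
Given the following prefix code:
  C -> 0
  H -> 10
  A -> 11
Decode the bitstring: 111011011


Decoding step by step:
Bits 11 -> A
Bits 10 -> H
Bits 11 -> A
Bits 0 -> C
Bits 11 -> A


Decoded message: AHACA


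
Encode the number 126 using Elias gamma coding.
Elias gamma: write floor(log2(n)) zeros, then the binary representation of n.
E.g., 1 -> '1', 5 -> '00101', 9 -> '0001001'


num_bits = floor(log2(126)) + 1 = 7
leading_zeros = num_bits - 1 = 6
binary(126) = 1111110

Elias gamma(126) = '000000' + '1111110' = 0000001111110 (13 bits)


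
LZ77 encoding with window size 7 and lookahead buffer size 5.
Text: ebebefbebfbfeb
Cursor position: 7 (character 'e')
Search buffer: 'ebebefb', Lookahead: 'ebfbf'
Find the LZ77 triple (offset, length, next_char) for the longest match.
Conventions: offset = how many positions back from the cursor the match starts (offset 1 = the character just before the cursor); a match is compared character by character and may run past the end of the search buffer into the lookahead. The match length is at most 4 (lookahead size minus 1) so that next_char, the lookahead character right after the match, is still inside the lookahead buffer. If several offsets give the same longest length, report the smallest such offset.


Try each offset into the search buffer:
  offset=1 (pos 6, char 'b'): match length 0
  offset=2 (pos 5, char 'f'): match length 0
  offset=3 (pos 4, char 'e'): match length 1
  offset=4 (pos 3, char 'b'): match length 0
  offset=5 (pos 2, char 'e'): match length 2
  offset=6 (pos 1, char 'b'): match length 0
  offset=7 (pos 0, char 'e'): match length 2
Longest match has length 2, found at offsets 5, 7; take the smallest, offset 5.
next_char = character at position 7 + 2 = 9 -> 'f'

Best match: offset=5, length=2 (matching 'eb' starting at position 2)
LZ77 triple: (5, 2, 'f')


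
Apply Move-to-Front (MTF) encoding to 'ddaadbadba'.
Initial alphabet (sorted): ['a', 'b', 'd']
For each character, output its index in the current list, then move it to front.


MTF encoding:
'd': index 2 in ['a', 'b', 'd'] -> ['d', 'a', 'b']
'd': index 0 in ['d', 'a', 'b'] -> ['d', 'a', 'b']
'a': index 1 in ['d', 'a', 'b'] -> ['a', 'd', 'b']
'a': index 0 in ['a', 'd', 'b'] -> ['a', 'd', 'b']
'd': index 1 in ['a', 'd', 'b'] -> ['d', 'a', 'b']
'b': index 2 in ['d', 'a', 'b'] -> ['b', 'd', 'a']
'a': index 2 in ['b', 'd', 'a'] -> ['a', 'b', 'd']
'd': index 2 in ['a', 'b', 'd'] -> ['d', 'a', 'b']
'b': index 2 in ['d', 'a', 'b'] -> ['b', 'd', 'a']
'a': index 2 in ['b', 'd', 'a'] -> ['a', 'b', 'd']


Output: [2, 0, 1, 0, 1, 2, 2, 2, 2, 2]


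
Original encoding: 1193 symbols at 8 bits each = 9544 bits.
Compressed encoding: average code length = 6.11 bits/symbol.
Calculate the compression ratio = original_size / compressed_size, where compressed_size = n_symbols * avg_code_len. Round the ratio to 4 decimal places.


original_size = n_symbols * orig_bits = 1193 * 8 = 9544 bits
compressed_size = n_symbols * avg_code_len = 1193 * 6.11 = 7289.23 bits
ratio = original_size / compressed_size = 9544 / 7289.23 = 1.3093

Compression ratio = 1.3093


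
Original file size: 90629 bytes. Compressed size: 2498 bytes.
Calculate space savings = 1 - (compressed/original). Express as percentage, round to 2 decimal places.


ratio = compressed/original = 2498/90629 = 0.027563
savings = 1 - ratio = 1 - 0.027563 = 0.972437
as a percentage: 0.972437 * 100 = 97.24%

Space savings = 1 - 2498/90629 = 97.24%


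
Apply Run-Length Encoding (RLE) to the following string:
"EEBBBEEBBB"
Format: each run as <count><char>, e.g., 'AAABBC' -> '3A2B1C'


Scanning runs left to right:
  i=0: run of 'E' x 2 -> '2E'
  i=2: run of 'B' x 3 -> '3B'
  i=5: run of 'E' x 2 -> '2E'
  i=7: run of 'B' x 3 -> '3B'

RLE = 2E3B2E3B


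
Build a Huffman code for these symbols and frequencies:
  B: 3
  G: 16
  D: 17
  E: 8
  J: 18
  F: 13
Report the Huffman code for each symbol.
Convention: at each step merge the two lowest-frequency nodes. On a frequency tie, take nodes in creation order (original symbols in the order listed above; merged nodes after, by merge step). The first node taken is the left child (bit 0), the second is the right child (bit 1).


Huffman tree construction:
Step 1: Merge B(3) + E(8) = 11
Step 2: Merge (B+E)(11) + F(13) = 24
Step 3: Merge G(16) + D(17) = 33
Step 4: Merge J(18) + ((B+E)+F)(24) = 42
Step 5: Merge (G+D)(33) + (J+((B+E)+F))(42) = 75
Read each symbol's code off the tree from the root (left child = 0, right child = 1).

Codes:
  B: 1100 (length 4)
  G: 00 (length 2)
  D: 01 (length 2)
  E: 1101 (length 4)
  J: 10 (length 2)
  F: 111 (length 3)
Average code length: 185/75 = 2.4667 bits/symbol


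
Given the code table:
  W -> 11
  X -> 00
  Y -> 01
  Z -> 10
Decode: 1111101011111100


Decoding:
11 -> W
11 -> W
10 -> Z
10 -> Z
11 -> W
11 -> W
11 -> W
00 -> X


Result: WWZZWWWX


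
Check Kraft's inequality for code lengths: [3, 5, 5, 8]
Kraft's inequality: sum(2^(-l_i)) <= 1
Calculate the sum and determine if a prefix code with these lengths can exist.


Sum = 2^(-3) + 2^(-5) + 2^(-5) + 2^(-8)
    = 0.125 + 0.03125 + 0.03125 + 0.00390625
    = 49/256 = 0.19140625
Since 0.19140625 <= 1, Kraft's inequality IS satisfied.
A prefix code with these lengths CAN exist.

Kraft sum = 0.19140625. Satisfied.


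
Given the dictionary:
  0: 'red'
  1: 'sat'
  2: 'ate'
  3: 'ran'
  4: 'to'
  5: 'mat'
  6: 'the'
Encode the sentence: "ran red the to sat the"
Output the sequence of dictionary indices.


Look up each word in the dictionary:
  'ran' -> 3
  'red' -> 0
  'the' -> 6
  'to' -> 4
  'sat' -> 1
  'the' -> 6

Encoded: [3, 0, 6, 4, 1, 6]


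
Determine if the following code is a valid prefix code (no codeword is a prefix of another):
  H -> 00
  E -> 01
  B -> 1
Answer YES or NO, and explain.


Checking each pair (does one codeword prefix another?):
  H='00' vs E='01': no prefix
  H='00' vs B='1': no prefix
  E='01' vs H='00': no prefix
  E='01' vs B='1': no prefix
  B='1' vs H='00': no prefix
  B='1' vs E='01': no prefix
No violation found over all pairs.

YES -- this is a valid prefix code. No codeword is a prefix of any other codeword.


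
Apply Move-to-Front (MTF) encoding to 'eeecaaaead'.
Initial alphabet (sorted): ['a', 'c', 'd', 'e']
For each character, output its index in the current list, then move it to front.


MTF encoding:
'e': index 3 in ['a', 'c', 'd', 'e'] -> ['e', 'a', 'c', 'd']
'e': index 0 in ['e', 'a', 'c', 'd'] -> ['e', 'a', 'c', 'd']
'e': index 0 in ['e', 'a', 'c', 'd'] -> ['e', 'a', 'c', 'd']
'c': index 2 in ['e', 'a', 'c', 'd'] -> ['c', 'e', 'a', 'd']
'a': index 2 in ['c', 'e', 'a', 'd'] -> ['a', 'c', 'e', 'd']
'a': index 0 in ['a', 'c', 'e', 'd'] -> ['a', 'c', 'e', 'd']
'a': index 0 in ['a', 'c', 'e', 'd'] -> ['a', 'c', 'e', 'd']
'e': index 2 in ['a', 'c', 'e', 'd'] -> ['e', 'a', 'c', 'd']
'a': index 1 in ['e', 'a', 'c', 'd'] -> ['a', 'e', 'c', 'd']
'd': index 3 in ['a', 'e', 'c', 'd'] -> ['d', 'a', 'e', 'c']


Output: [3, 0, 0, 2, 2, 0, 0, 2, 1, 3]


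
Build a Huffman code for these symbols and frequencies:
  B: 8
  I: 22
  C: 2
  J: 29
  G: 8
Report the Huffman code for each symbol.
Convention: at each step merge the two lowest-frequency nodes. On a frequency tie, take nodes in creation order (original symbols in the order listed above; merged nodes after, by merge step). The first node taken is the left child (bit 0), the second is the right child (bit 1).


Huffman tree construction:
Step 1: Merge C(2) + B(8) = 10
Step 2: Merge G(8) + (C+B)(10) = 18
Step 3: Merge (G+(C+B))(18) + I(22) = 40
Step 4: Merge J(29) + ((G+(C+B))+I)(40) = 69
Read each symbol's code off the tree from the root (left child = 0, right child = 1).

Codes:
  B: 1011 (length 4)
  I: 11 (length 2)
  C: 1010 (length 4)
  J: 0 (length 1)
  G: 100 (length 3)
Average code length: 137/69 = 1.9855 bits/symbol


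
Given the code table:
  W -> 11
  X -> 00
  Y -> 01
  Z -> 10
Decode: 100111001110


Decoding:
10 -> Z
01 -> Y
11 -> W
00 -> X
11 -> W
10 -> Z


Result: ZYWXWZ


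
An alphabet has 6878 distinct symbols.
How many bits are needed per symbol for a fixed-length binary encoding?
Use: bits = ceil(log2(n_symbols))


log2(6878) = 12.7478
Bracket: 2^12 = 4096 < 6878 <= 2^13 = 8192
So ceil(log2(6878)) = 13

bits = ceil(log2(6878)) = ceil(12.7478) = 13 bits


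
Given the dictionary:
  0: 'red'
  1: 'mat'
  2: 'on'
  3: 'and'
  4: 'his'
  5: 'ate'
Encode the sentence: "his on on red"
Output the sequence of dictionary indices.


Look up each word in the dictionary:
  'his' -> 4
  'on' -> 2
  'on' -> 2
  'red' -> 0

Encoded: [4, 2, 2, 0]


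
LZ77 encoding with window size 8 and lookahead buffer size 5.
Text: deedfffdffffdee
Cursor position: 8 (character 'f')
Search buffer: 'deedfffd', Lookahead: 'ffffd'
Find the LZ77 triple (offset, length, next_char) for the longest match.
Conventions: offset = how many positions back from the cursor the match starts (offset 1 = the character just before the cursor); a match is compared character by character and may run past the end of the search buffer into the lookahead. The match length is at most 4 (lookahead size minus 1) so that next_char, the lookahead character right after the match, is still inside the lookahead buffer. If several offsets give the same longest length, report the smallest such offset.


Try each offset into the search buffer:
  offset=1 (pos 7, char 'd'): match length 0
  offset=2 (pos 6, char 'f'): match length 1
  offset=3 (pos 5, char 'f'): match length 2
  offset=4 (pos 4, char 'f'): match length 3
  offset=5 (pos 3, char 'd'): match length 0
  offset=6 (pos 2, char 'e'): match length 0
  offset=7 (pos 1, char 'e'): match length 0
  offset=8 (pos 0, char 'd'): match length 0
Longest match has length 3 at offset 4.
next_char = character at position 8 + 3 = 11 -> 'f'

Best match: offset=4, length=3 (matching 'fff' starting at position 4)
LZ77 triple: (4, 3, 'f')


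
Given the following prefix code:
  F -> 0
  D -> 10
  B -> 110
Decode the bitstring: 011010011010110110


Decoding step by step:
Bits 0 -> F
Bits 110 -> B
Bits 10 -> D
Bits 0 -> F
Bits 110 -> B
Bits 10 -> D
Bits 110 -> B
Bits 110 -> B


Decoded message: FBDFBDBB


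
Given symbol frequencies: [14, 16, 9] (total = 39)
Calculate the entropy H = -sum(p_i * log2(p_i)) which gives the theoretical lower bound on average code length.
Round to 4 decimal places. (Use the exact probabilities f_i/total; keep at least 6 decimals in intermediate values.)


Per-symbol terms -p_i * log2(p_i) with p_i = f_i/39:
  p = 14/39 = 0.358974: log2(p) = -1.478047, -p*log2(p) = 0.530581
  p = 16/39 = 0.410256: log2(p) = -1.285402, -p*log2(p) = 0.527345
  p = 9/39 = 0.230769: log2(p) = -2.115477, -p*log2(p) = 0.488187
H = 0.530581 + 0.527345 + 0.488187 = 1.546113

H = 1.5461 bits/symbol


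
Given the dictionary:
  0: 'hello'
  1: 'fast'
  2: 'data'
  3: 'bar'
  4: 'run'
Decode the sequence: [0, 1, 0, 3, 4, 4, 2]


Look up each index in the dictionary:
  0 -> 'hello'
  1 -> 'fast'
  0 -> 'hello'
  3 -> 'bar'
  4 -> 'run'
  4 -> 'run'
  2 -> 'data'

Decoded: "hello fast hello bar run run data"


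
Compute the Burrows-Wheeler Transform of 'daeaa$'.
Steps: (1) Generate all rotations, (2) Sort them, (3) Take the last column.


Rotations (sorted):
  0: $daeaa -> last char: a
  1: a$daea -> last char: a
  2: aa$dae -> last char: e
  3: aeaa$d -> last char: d
  4: daeaa$ -> last char: $
  5: eaa$da -> last char: a


BWT = aaed$a


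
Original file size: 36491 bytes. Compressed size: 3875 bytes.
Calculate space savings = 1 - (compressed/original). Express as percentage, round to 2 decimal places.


ratio = compressed/original = 3875/36491 = 0.106191
savings = 1 - ratio = 1 - 0.106191 = 0.893809
as a percentage: 0.893809 * 100 = 89.38%

Space savings = 1 - 3875/36491 = 89.38%


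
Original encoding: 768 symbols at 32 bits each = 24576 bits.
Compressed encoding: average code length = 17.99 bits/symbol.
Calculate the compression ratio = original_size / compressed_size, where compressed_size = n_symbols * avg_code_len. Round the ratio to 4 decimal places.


original_size = n_symbols * orig_bits = 768 * 32 = 24576 bits
compressed_size = n_symbols * avg_code_len = 768 * 17.99 = 13816.32 bits
ratio = original_size / compressed_size = 24576 / 13816.32 = 1.7788

Compression ratio = 1.7788


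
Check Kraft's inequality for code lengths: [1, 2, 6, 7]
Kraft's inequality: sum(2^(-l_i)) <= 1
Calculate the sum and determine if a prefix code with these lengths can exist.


Sum = 2^(-1) + 2^(-2) + 2^(-6) + 2^(-7)
    = 0.5 + 0.25 + 0.015625 + 0.0078125
    = 99/128 = 0.7734375
Since 0.7734375 <= 1, Kraft's inequality IS satisfied.
A prefix code with these lengths CAN exist.

Kraft sum = 0.7734375. Satisfied.


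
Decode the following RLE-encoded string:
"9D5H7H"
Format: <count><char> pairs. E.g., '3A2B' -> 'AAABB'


Expanding each <count><char> pair:
  9D -> 'DDDDDDDDD'
  5H -> 'HHHHH'
  7H -> 'HHHHHHH'

Decoded = DDDDDDDDDHHHHHHHHHHHH


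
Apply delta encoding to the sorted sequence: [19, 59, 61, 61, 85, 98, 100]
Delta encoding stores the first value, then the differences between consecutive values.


First value: 19
Deltas:
  59 - 19 = 40
  61 - 59 = 2
  61 - 61 = 0
  85 - 61 = 24
  98 - 85 = 13
  100 - 98 = 2


Delta encoded: [19, 40, 2, 0, 24, 13, 2]


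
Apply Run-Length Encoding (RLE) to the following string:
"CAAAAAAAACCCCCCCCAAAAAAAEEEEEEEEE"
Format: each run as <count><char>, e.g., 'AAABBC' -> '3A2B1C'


Scanning runs left to right:
  i=0: run of 'C' x 1 -> '1C'
  i=1: run of 'A' x 8 -> '8A'
  i=9: run of 'C' x 8 -> '8C'
  i=17: run of 'A' x 7 -> '7A'
  i=24: run of 'E' x 9 -> '9E'

RLE = 1C8A8C7A9E


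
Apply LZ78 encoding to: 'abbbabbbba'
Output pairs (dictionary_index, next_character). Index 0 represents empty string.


LZ78 encoding steps:
Dictionary: {0: ''}
Step 1: w='' (idx 0), next='a' -> output (0, 'a'), add 'a' as idx 1
Step 2: w='' (idx 0), next='b' -> output (0, 'b'), add 'b' as idx 2
Step 3: w='b' (idx 2), next='b' -> output (2, 'b'), add 'bb' as idx 3
Step 4: w='a' (idx 1), next='b' -> output (1, 'b'), add 'ab' as idx 4
Step 5: w='bb' (idx 3), next='b' -> output (3, 'b'), add 'bbb' as idx 5
Step 6: w='a' (idx 1), end of input -> output (1, '')


Encoded: [(0, 'a'), (0, 'b'), (2, 'b'), (1, 'b'), (3, 'b'), (1, '')]


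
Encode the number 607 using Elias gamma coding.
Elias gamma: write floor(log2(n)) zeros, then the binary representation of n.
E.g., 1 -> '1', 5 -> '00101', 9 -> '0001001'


num_bits = floor(log2(607)) + 1 = 10
leading_zeros = num_bits - 1 = 9
binary(607) = 1001011111

Elias gamma(607) = '000000000' + '1001011111' = 0000000001001011111 (19 bits)


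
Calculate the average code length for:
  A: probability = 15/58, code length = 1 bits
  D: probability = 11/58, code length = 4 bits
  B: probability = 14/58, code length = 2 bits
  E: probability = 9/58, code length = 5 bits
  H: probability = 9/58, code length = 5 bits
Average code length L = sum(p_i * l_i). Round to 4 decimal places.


Weighted contributions p_i * l_i:
  A: (15/58) * 1 = 15/58
  D: (11/58) * 4 = 44/58
  B: (14/58) * 2 = 28/58
  E: (9/58) * 5 = 45/58
  H: (9/58) * 5 = 45/58
Sum = (15 + 44 + 28 + 45 + 45)/58 = 177/58

L = 177/58 = 3.0517 bits/symbol


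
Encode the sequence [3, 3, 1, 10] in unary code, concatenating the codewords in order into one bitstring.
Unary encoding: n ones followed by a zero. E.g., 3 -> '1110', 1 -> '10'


Encode each number as n ones followed by a terminating 0:
  3 -> 1110 (4 bits)
  3 -> 1110 (4 bits)
  1 -> 10 (2 bits)
  10 -> 11111111110 (11 bits)
Total length = 4 + 4 + 2 + 11 = 21 bits.

Unary([3, 3, 1, 10]) = 111011101011111111110 (21 bits)


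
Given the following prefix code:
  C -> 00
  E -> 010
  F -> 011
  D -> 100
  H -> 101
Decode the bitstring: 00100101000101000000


Decoding step by step:
Bits 00 -> C
Bits 100 -> D
Bits 101 -> H
Bits 00 -> C
Bits 010 -> E
Bits 100 -> D
Bits 00 -> C
Bits 00 -> C


Decoded message: CDHCEDCC


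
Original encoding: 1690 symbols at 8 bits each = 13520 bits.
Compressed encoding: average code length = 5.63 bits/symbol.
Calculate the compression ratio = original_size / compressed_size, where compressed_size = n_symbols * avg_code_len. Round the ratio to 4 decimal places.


original_size = n_symbols * orig_bits = 1690 * 8 = 13520 bits
compressed_size = n_symbols * avg_code_len = 1690 * 5.63 = 9514.7 bits
ratio = original_size / compressed_size = 13520 / 9514.7 = 1.421

Compression ratio = 1.421


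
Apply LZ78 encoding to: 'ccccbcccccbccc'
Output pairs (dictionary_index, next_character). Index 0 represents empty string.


LZ78 encoding steps:
Dictionary: {0: ''}
Step 1: w='' (idx 0), next='c' -> output (0, 'c'), add 'c' as idx 1
Step 2: w='c' (idx 1), next='c' -> output (1, 'c'), add 'cc' as idx 2
Step 3: w='c' (idx 1), next='b' -> output (1, 'b'), add 'cb' as idx 3
Step 4: w='cc' (idx 2), next='c' -> output (2, 'c'), add 'ccc' as idx 4
Step 5: w='cc' (idx 2), next='b' -> output (2, 'b'), add 'ccb' as idx 5
Step 6: w='ccc' (idx 4), end of input -> output (4, '')


Encoded: [(0, 'c'), (1, 'c'), (1, 'b'), (2, 'c'), (2, 'b'), (4, '')]


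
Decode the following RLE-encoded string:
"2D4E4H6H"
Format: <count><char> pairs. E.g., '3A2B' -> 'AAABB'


Expanding each <count><char> pair:
  2D -> 'DD'
  4E -> 'EEEE'
  4H -> 'HHHH'
  6H -> 'HHHHHH'

Decoded = DDEEEEHHHHHHHHHH


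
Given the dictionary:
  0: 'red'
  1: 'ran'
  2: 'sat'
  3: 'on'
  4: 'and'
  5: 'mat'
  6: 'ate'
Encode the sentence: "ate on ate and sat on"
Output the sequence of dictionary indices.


Look up each word in the dictionary:
  'ate' -> 6
  'on' -> 3
  'ate' -> 6
  'and' -> 4
  'sat' -> 2
  'on' -> 3

Encoded: [6, 3, 6, 4, 2, 3]


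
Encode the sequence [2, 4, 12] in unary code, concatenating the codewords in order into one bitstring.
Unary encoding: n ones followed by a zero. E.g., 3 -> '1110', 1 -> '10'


Encode each number as n ones followed by a terminating 0:
  2 -> 110 (3 bits)
  4 -> 11110 (5 bits)
  12 -> 1111111111110 (13 bits)
Total length = 3 + 5 + 13 = 21 bits.

Unary([2, 4, 12]) = 110111101111111111110 (21 bits)


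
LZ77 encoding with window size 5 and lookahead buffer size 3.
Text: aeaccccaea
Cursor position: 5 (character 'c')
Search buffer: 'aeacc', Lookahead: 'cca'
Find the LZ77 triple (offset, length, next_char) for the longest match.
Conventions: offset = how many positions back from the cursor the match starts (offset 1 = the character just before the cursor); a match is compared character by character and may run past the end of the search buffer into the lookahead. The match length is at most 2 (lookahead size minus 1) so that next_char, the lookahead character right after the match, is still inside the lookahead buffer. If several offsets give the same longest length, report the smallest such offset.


Try each offset into the search buffer:
  offset=1 (pos 4, char 'c'): match length 2
  offset=2 (pos 3, char 'c'): match length 2
  offset=3 (pos 2, char 'a'): match length 0
  offset=4 (pos 1, char 'e'): match length 0
  offset=5 (pos 0, char 'a'): match length 0
Longest match has length 2, found at offsets 1, 2; take the smallest, offset 1.
next_char = character at position 5 + 2 = 7 -> 'a'

Best match: offset=1, length=2 (matching 'cc' starting at position 4)
LZ77 triple: (1, 2, 'a')


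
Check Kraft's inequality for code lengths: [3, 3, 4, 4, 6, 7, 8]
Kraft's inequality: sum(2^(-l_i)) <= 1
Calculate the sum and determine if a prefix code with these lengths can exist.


Sum = 2^(-3) + 2^(-3) + 2^(-4) + 2^(-4) + 2^(-6) + 2^(-7) + 2^(-8)
    = 0.125 + 0.125 + 0.0625 + 0.0625 + 0.015625 + 0.0078125 + 0.00390625
    = 103/256 = 0.40234375
Since 0.40234375 <= 1, Kraft's inequality IS satisfied.
A prefix code with these lengths CAN exist.

Kraft sum = 0.40234375. Satisfied.


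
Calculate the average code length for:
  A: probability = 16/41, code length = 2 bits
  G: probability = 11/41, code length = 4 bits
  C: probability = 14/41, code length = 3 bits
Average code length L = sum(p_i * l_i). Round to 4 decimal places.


Weighted contributions p_i * l_i:
  A: (16/41) * 2 = 32/41
  G: (11/41) * 4 = 44/41
  C: (14/41) * 3 = 42/41
Sum = (32 + 44 + 42)/41 = 118/41

L = 118/41 = 2.8780 bits/symbol


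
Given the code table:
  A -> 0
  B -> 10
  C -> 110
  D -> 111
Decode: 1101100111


Decoding:
110 -> C
110 -> C
0 -> A
111 -> D


Result: CCAD


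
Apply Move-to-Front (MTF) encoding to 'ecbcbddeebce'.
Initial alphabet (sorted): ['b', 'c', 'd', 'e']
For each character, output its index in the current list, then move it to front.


MTF encoding:
'e': index 3 in ['b', 'c', 'd', 'e'] -> ['e', 'b', 'c', 'd']
'c': index 2 in ['e', 'b', 'c', 'd'] -> ['c', 'e', 'b', 'd']
'b': index 2 in ['c', 'e', 'b', 'd'] -> ['b', 'c', 'e', 'd']
'c': index 1 in ['b', 'c', 'e', 'd'] -> ['c', 'b', 'e', 'd']
'b': index 1 in ['c', 'b', 'e', 'd'] -> ['b', 'c', 'e', 'd']
'd': index 3 in ['b', 'c', 'e', 'd'] -> ['d', 'b', 'c', 'e']
'd': index 0 in ['d', 'b', 'c', 'e'] -> ['d', 'b', 'c', 'e']
'e': index 3 in ['d', 'b', 'c', 'e'] -> ['e', 'd', 'b', 'c']
'e': index 0 in ['e', 'd', 'b', 'c'] -> ['e', 'd', 'b', 'c']
'b': index 2 in ['e', 'd', 'b', 'c'] -> ['b', 'e', 'd', 'c']
'c': index 3 in ['b', 'e', 'd', 'c'] -> ['c', 'b', 'e', 'd']
'e': index 2 in ['c', 'b', 'e', 'd'] -> ['e', 'c', 'b', 'd']


Output: [3, 2, 2, 1, 1, 3, 0, 3, 0, 2, 3, 2]


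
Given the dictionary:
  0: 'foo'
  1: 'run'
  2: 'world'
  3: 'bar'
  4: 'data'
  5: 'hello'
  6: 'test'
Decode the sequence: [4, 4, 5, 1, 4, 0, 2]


Look up each index in the dictionary:
  4 -> 'data'
  4 -> 'data'
  5 -> 'hello'
  1 -> 'run'
  4 -> 'data'
  0 -> 'foo'
  2 -> 'world'

Decoded: "data data hello run data foo world"


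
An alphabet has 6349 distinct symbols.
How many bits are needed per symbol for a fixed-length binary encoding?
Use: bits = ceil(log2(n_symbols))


log2(6349) = 12.6323
Bracket: 2^12 = 4096 < 6349 <= 2^13 = 8192
So ceil(log2(6349)) = 13

bits = ceil(log2(6349)) = ceil(12.6323) = 13 bits


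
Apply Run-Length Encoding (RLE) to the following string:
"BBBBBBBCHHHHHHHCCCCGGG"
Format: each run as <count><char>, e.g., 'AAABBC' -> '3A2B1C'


Scanning runs left to right:
  i=0: run of 'B' x 7 -> '7B'
  i=7: run of 'C' x 1 -> '1C'
  i=8: run of 'H' x 7 -> '7H'
  i=15: run of 'C' x 4 -> '4C'
  i=19: run of 'G' x 3 -> '3G'

RLE = 7B1C7H4C3G


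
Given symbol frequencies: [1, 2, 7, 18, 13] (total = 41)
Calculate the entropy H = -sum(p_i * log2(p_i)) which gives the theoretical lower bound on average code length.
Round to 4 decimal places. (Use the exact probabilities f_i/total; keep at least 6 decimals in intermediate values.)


Per-symbol terms -p_i * log2(p_i) with p_i = f_i/41:
  p = 1/41 = 0.024390: log2(p) = -5.357552, -p*log2(p) = 0.130672
  p = 2/41 = 0.048780: log2(p) = -4.357552, -p*log2(p) = 0.212564
  p = 7/41 = 0.170732: log2(p) = -2.550197, -p*log2(p) = 0.435400
  p = 18/41 = 0.439024: log2(p) = -1.187627, -p*log2(p) = 0.521397
  p = 13/41 = 0.317073: log2(p) = -1.657112, -p*log2(p) = 0.525426
H = 0.130672 + 0.212564 + 0.435400 + 0.521397 + 0.525426 = 1.825459

H = 1.8255 bits/symbol


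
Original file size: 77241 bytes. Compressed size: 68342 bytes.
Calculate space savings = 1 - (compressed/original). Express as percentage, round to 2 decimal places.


ratio = compressed/original = 68342/77241 = 0.884789
savings = 1 - ratio = 1 - 0.884789 = 0.115211
as a percentage: 0.115211 * 100 = 11.52%

Space savings = 1 - 68342/77241 = 11.52%


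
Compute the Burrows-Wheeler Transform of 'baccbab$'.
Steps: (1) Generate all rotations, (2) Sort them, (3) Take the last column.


Rotations (sorted):
  0: $baccbab -> last char: b
  1: ab$baccb -> last char: b
  2: accbab$b -> last char: b
  3: b$baccba -> last char: a
  4: bab$bacc -> last char: c
  5: baccbab$ -> last char: $
  6: cbab$bac -> last char: c
  7: ccbab$ba -> last char: a


BWT = bbbac$ca


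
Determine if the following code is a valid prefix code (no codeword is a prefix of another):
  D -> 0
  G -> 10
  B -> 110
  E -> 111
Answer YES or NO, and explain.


Checking each pair (does one codeword prefix another?):
  D='0' vs G='10': no prefix
  D='0' vs B='110': no prefix
  D='0' vs E='111': no prefix
  G='10' vs D='0': no prefix
  G='10' vs B='110': no prefix
  G='10' vs E='111': no prefix
  B='110' vs D='0': no prefix
  B='110' vs G='10': no prefix
  B='110' vs E='111': no prefix
  E='111' vs D='0': no prefix
  E='111' vs G='10': no prefix
  E='111' vs B='110': no prefix
No violation found over all pairs.

YES -- this is a valid prefix code. No codeword is a prefix of any other codeword.


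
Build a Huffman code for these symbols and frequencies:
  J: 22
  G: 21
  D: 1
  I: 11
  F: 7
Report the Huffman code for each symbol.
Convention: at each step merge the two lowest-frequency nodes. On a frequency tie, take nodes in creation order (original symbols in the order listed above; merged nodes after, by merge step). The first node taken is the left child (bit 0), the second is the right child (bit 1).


Huffman tree construction:
Step 1: Merge D(1) + F(7) = 8
Step 2: Merge (D+F)(8) + I(11) = 19
Step 3: Merge ((D+F)+I)(19) + G(21) = 40
Step 4: Merge J(22) + (((D+F)+I)+G)(40) = 62
Read each symbol's code off the tree from the root (left child = 0, right child = 1).

Codes:
  J: 0 (length 1)
  G: 11 (length 2)
  D: 1000 (length 4)
  I: 101 (length 3)
  F: 1001 (length 4)
Average code length: 129/62 = 2.0806 bits/symbol


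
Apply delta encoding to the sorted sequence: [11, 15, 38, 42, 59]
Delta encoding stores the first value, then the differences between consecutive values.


First value: 11
Deltas:
  15 - 11 = 4
  38 - 15 = 23
  42 - 38 = 4
  59 - 42 = 17


Delta encoded: [11, 4, 23, 4, 17]


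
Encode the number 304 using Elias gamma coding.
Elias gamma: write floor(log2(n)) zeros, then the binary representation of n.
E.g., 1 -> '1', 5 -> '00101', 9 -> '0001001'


num_bits = floor(log2(304)) + 1 = 9
leading_zeros = num_bits - 1 = 8
binary(304) = 100110000

Elias gamma(304) = '00000000' + '100110000' = 00000000100110000 (17 bits)


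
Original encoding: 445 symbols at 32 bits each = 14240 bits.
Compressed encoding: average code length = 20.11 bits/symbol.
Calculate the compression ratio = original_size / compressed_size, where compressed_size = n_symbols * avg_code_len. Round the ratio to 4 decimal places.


original_size = n_symbols * orig_bits = 445 * 32 = 14240 bits
compressed_size = n_symbols * avg_code_len = 445 * 20.11 = 8948.95 bits
ratio = original_size / compressed_size = 14240 / 8948.95 = 1.5912

Compression ratio = 1.5912


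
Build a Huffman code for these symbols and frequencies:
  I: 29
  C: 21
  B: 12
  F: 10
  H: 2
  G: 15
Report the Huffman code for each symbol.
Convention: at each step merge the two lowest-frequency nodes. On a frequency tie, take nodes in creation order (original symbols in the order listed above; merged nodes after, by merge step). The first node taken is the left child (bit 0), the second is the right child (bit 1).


Huffman tree construction:
Step 1: Merge H(2) + F(10) = 12
Step 2: Merge B(12) + (H+F)(12) = 24
Step 3: Merge G(15) + C(21) = 36
Step 4: Merge (B+(H+F))(24) + I(29) = 53
Step 5: Merge (G+C)(36) + ((B+(H+F))+I)(53) = 89
Read each symbol's code off the tree from the root (left child = 0, right child = 1).

Codes:
  I: 11 (length 2)
  C: 01 (length 2)
  B: 100 (length 3)
  F: 1011 (length 4)
  H: 1010 (length 4)
  G: 00 (length 2)
Average code length: 214/89 = 2.4045 bits/symbol


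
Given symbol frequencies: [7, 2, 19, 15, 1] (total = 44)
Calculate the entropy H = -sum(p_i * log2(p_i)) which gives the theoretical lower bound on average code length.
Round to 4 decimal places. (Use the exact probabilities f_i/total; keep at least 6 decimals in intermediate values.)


Per-symbol terms -p_i * log2(p_i) with p_i = f_i/44:
  p = 7/44 = 0.159091: log2(p) = -2.652077, -p*log2(p) = 0.421921
  p = 2/44 = 0.045455: log2(p) = -4.459432, -p*log2(p) = 0.202701
  p = 19/44 = 0.431818: log2(p) = -1.211504, -p*log2(p) = 0.523149
  p = 15/44 = 0.340909: log2(p) = -1.552541, -p*log2(p) = 0.529275
  p = 1/44 = 0.022727: log2(p) = -5.459432, -p*log2(p) = 0.124078
H = 0.421921 + 0.202701 + 0.523149 + 0.529275 + 0.124078 = 1.801124

H = 1.8011 bits/symbol


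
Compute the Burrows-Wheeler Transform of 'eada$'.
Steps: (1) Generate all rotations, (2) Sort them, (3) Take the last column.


Rotations (sorted):
  0: $eada -> last char: a
  1: a$ead -> last char: d
  2: ada$e -> last char: e
  3: da$ea -> last char: a
  4: eada$ -> last char: $


BWT = adea$


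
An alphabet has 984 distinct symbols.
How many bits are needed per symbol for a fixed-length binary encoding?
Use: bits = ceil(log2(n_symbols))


log2(984) = 9.9425
Bracket: 2^9 = 512 < 984 <= 2^10 = 1024
So ceil(log2(984)) = 10

bits = ceil(log2(984)) = ceil(9.9425) = 10 bits


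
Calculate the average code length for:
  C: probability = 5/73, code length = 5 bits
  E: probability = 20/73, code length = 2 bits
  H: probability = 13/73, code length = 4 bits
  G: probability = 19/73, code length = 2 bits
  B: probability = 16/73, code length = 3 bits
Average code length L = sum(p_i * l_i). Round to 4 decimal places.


Weighted contributions p_i * l_i:
  C: (5/73) * 5 = 25/73
  E: (20/73) * 2 = 40/73
  H: (13/73) * 4 = 52/73
  G: (19/73) * 2 = 38/73
  B: (16/73) * 3 = 48/73
Sum = (25 + 40 + 52 + 38 + 48)/73 = 203/73

L = 203/73 = 2.7808 bits/symbol


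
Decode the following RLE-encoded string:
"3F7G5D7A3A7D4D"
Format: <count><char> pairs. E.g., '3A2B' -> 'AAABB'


Expanding each <count><char> pair:
  3F -> 'FFF'
  7G -> 'GGGGGGG'
  5D -> 'DDDDD'
  7A -> 'AAAAAAA'
  3A -> 'AAA'
  7D -> 'DDDDDDD'
  4D -> 'DDDD'

Decoded = FFFGGGGGGGDDDDDAAAAAAAAAADDDDDDDDDDD


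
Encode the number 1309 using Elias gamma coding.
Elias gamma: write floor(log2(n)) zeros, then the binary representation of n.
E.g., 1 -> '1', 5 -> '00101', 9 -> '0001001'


num_bits = floor(log2(1309)) + 1 = 11
leading_zeros = num_bits - 1 = 10
binary(1309) = 10100011101

Elias gamma(1309) = '0000000000' + '10100011101' = 000000000010100011101 (21 bits)


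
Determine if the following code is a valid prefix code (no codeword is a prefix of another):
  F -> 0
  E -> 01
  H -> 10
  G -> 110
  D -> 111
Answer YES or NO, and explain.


Checking each pair (does one codeword prefix another?):
  F='0' vs E='01': prefix -- VIOLATION

NO -- this is NOT a valid prefix code. F (0) is a prefix of E (01).


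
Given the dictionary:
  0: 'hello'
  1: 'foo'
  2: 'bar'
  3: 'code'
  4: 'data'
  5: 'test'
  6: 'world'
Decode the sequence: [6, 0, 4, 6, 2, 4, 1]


Look up each index in the dictionary:
  6 -> 'world'
  0 -> 'hello'
  4 -> 'data'
  6 -> 'world'
  2 -> 'bar'
  4 -> 'data'
  1 -> 'foo'

Decoded: "world hello data world bar data foo"


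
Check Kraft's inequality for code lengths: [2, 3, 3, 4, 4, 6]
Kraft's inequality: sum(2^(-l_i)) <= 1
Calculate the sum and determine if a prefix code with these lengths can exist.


Sum = 2^(-2) + 2^(-3) + 2^(-3) + 2^(-4) + 2^(-4) + 2^(-6)
    = 0.25 + 0.125 + 0.125 + 0.0625 + 0.0625 + 0.015625
    = 41/64 = 0.640625
Since 0.640625 <= 1, Kraft's inequality IS satisfied.
A prefix code with these lengths CAN exist.

Kraft sum = 0.640625. Satisfied.


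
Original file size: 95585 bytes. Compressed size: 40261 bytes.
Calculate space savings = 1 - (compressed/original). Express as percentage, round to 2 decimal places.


ratio = compressed/original = 40261/95585 = 0.421206
savings = 1 - ratio = 1 - 0.421206 = 0.578794
as a percentage: 0.578794 * 100 = 57.88%

Space savings = 1 - 40261/95585 = 57.88%


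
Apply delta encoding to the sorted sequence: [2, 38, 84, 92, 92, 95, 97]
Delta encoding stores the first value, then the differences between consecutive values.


First value: 2
Deltas:
  38 - 2 = 36
  84 - 38 = 46
  92 - 84 = 8
  92 - 92 = 0
  95 - 92 = 3
  97 - 95 = 2


Delta encoded: [2, 36, 46, 8, 0, 3, 2]


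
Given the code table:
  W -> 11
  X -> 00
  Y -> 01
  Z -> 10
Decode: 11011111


Decoding:
11 -> W
01 -> Y
11 -> W
11 -> W


Result: WYWW


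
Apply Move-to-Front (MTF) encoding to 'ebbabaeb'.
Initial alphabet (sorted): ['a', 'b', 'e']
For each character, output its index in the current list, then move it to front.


MTF encoding:
'e': index 2 in ['a', 'b', 'e'] -> ['e', 'a', 'b']
'b': index 2 in ['e', 'a', 'b'] -> ['b', 'e', 'a']
'b': index 0 in ['b', 'e', 'a'] -> ['b', 'e', 'a']
'a': index 2 in ['b', 'e', 'a'] -> ['a', 'b', 'e']
'b': index 1 in ['a', 'b', 'e'] -> ['b', 'a', 'e']
'a': index 1 in ['b', 'a', 'e'] -> ['a', 'b', 'e']
'e': index 2 in ['a', 'b', 'e'] -> ['e', 'a', 'b']
'b': index 2 in ['e', 'a', 'b'] -> ['b', 'e', 'a']


Output: [2, 2, 0, 2, 1, 1, 2, 2]


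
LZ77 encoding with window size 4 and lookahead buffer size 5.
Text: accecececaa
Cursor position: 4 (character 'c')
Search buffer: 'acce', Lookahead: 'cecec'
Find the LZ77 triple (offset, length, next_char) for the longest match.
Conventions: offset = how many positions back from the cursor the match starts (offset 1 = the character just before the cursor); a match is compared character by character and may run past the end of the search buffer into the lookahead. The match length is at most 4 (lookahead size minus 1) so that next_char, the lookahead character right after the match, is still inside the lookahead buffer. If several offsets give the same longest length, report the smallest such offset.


Try each offset into the search buffer:
  offset=1 (pos 3, char 'e'): match length 0
  offset=2 (pos 2, char 'c'): match length 4
  offset=3 (pos 1, char 'c'): match length 1
  offset=4 (pos 0, char 'a'): match length 0
Longest match has length 4 at offset 2.
next_char = character at position 4 + 4 = 8 -> 'c'

Best match: offset=2, length=4 (matching 'cece' starting at position 2)
LZ77 triple: (2, 4, 'c')


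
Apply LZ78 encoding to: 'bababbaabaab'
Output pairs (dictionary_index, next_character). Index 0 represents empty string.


LZ78 encoding steps:
Dictionary: {0: ''}
Step 1: w='' (idx 0), next='b' -> output (0, 'b'), add 'b' as idx 1
Step 2: w='' (idx 0), next='a' -> output (0, 'a'), add 'a' as idx 2
Step 3: w='b' (idx 1), next='a' -> output (1, 'a'), add 'ba' as idx 3
Step 4: w='b' (idx 1), next='b' -> output (1, 'b'), add 'bb' as idx 4
Step 5: w='a' (idx 2), next='a' -> output (2, 'a'), add 'aa' as idx 5
Step 6: w='ba' (idx 3), next='a' -> output (3, 'a'), add 'baa' as idx 6
Step 7: w='b' (idx 1), end of input -> output (1, '')


Encoded: [(0, 'b'), (0, 'a'), (1, 'a'), (1, 'b'), (2, 'a'), (3, 'a'), (1, '')]
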